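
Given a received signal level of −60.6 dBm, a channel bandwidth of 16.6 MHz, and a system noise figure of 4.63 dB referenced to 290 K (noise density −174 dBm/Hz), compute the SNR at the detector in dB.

36.6 dB

Noise floor: N = −174 + 10 log₁₀(B) + NF
10 log₁₀(1.66×10⁷) = 72.2 dB
N = −174 + 72.2 + 4.63 = −97.17 dBm
SNR = P_sig − N = −60.6 − (−97.17) = 36.57 dB → 36.6 dB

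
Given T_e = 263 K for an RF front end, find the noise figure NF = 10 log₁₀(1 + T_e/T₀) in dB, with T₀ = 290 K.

2.80 dB

F = 1 + T_e/T₀ = 1 + 263/290 = 1.9069
NF = 10 log₁₀(1.9069) = 2.80 dB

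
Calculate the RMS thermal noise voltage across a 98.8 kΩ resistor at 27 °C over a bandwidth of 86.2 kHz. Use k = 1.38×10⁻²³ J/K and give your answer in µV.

T = 27 °C + 273.15 = 300.15 K
V_n = √(4kTRB)
4kTRB = 4 × 1.38×10⁻²³ × 300.15 × 9.88×10⁴ × 8.62×10⁴ = 1.41×10⁻¹⁰ V²
V_n = √(1.41×10⁻¹⁰) = 1.19×10⁻⁵ V = 11.9 µV

11.9 µV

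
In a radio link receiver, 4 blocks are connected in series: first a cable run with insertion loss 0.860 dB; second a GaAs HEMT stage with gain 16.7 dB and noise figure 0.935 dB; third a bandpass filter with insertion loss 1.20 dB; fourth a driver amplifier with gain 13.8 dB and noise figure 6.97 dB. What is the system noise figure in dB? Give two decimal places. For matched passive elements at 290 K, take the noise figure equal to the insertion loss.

2.19 dB

Convert to linear (a loss of L dB is a gain of −L dB): F_i = 10^(NF_i/10), G_i = 10^(G_i,dB/10)
  Stage 1: F_1 = 10^(0.860/10) = 1.219, G_1 = 10^(−0.860/10) = 0.8204
  Stage 2: F_2 = 10^(0.935/10) = 1.240, G_2 = 10^(16.7/10) = 46.77
  Stage 3: F_3 = 10^(1.20/10) = 1.318, G_3 = 10^(−1.20/10) = 0.7586
  Stage 4: F_4 = 10^(6.97/10) = 4.977, G_4 = 10^(13.8/10) = 23.99
Friis cascade:
  F = 1.219 + (1.240 − 1)/0.8204 + (1.318 − 1)/38.37 + (4.977 − 1)/29.11 = 1.657
NF = 10 log₁₀(1.657) = 2.19 dB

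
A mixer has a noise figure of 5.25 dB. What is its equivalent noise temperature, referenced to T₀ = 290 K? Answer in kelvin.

681 K

F = 10^(5.25/10) = 3.34965
T_e = (F − 1)·T₀ = (3.34965 − 1) × 290 = 681 K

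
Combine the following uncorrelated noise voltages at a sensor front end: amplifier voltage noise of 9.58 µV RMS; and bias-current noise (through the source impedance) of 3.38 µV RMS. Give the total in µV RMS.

10.2 µV

Uncorrelated sources add in power (mean-square): V_tot = √(ΣV_i²)
V_tot = √[(9.58×10⁻⁶)² + (3.38×10⁻⁶)²] = 1.02×10⁻⁵ V = 10.2 µV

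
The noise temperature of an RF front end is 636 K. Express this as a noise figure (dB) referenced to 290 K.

5.04 dB

F = 1 + T_e/T₀ = 1 + 636/290 = 3.1931
NF = 10 log₁₀(3.1931) = 5.04 dB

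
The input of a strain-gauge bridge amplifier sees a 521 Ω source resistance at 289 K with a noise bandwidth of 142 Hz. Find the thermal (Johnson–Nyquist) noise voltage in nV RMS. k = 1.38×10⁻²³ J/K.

34.4 nV

V_n = √(4kTRB)
4kTRB = 4 × 1.38×10⁻²³ × 289 × 5.21×10² × 1.42×10² = 1.18×10⁻¹⁵ V²
V_n = √(1.18×10⁻¹⁵) = 3.44×10⁻⁸ V = 34.4 nV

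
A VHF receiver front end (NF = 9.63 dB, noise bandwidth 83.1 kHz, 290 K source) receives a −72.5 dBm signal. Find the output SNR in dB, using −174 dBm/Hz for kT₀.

Noise floor: N = −174 + 10 log₁₀(B) + NF
10 log₁₀(8.31×10⁴) = 49.2 dB
N = −174 + 49.2 + 9.63 = −115.17 dBm
SNR = P_sig − N = −72.5 − (−115.17) = 42.67 dB → 42.7 dB

42.7 dB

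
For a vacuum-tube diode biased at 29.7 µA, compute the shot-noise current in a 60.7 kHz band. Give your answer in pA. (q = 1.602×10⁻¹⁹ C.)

760 pA

I_n = √(2qI·B)
2qI·B = 2 × 1.602×10⁻¹⁹ × 2.97×10⁻⁵ × 6.07×10⁴ = 5.78×10⁻¹⁹ A²
I_n = √(5.78×10⁻¹⁹) = 7.60×10⁻¹⁰ A = 760 pA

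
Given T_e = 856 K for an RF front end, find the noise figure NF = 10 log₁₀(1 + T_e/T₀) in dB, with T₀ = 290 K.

5.97 dB

F = 1 + T_e/T₀ = 1 + 856/290 = 3.95172
NF = 10 log₁₀(3.95172) = 5.97 dB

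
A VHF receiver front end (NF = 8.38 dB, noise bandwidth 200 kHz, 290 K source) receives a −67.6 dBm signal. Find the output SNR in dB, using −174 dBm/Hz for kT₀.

45.0 dB

Noise floor: N = −174 + 10 log₁₀(B) + NF
10 log₁₀(2.00×10⁵) = 53.01 dB
N = −174 + 53.01 + 8.38 = −112.61 dBm
SNR = P_sig − N = −67.6 − (−112.61) = 45.01 dB → 45.0 dB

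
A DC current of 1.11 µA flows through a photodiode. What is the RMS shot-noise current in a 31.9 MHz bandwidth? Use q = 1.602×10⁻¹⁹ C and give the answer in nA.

I_n = √(2qI·B)
2qI·B = 2 × 1.602×10⁻¹⁹ × 1.11×10⁻⁶ × 3.19×10⁷ = 1.13×10⁻¹⁷ A²
I_n = √(1.13×10⁻¹⁷) = 3.37×10⁻⁹ A = 3.37 nA

3.37 nA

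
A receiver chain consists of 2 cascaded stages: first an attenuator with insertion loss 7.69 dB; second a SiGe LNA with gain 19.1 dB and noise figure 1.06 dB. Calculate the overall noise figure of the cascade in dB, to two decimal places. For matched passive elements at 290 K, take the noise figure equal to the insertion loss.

8.75 dB

Convert to linear (a loss of L dB is a gain of −L dB): F_i = 10^(NF_i/10), G_i = 10^(G_i,dB/10)
  Stage 1: F_1 = 10^(7.69/10) = 5.875, G_1 = 10^(−7.69/10) = 0.1702
  Stage 2: F_2 = 10^(1.06/10) = 1.276, G_2 = 10^(19.1/10) = 81.28
Friis cascade:
  F = 5.875 + (1.276 − 1)/0.1702 = 7.499
NF = 10 log₁₀(7.499) = 8.75 dB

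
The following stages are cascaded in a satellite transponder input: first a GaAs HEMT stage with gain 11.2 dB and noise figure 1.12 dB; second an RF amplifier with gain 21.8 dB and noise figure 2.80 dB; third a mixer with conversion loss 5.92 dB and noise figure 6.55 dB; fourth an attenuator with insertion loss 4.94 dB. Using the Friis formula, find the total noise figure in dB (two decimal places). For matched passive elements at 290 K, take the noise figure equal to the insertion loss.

Convert to linear (a loss of L dB is a gain of −L dB): F_i = 10^(NF_i/10), G_i = 10^(G_i,dB/10)
  Stage 1: F_1 = 10^(1.12/10) = 1.294, G_1 = 10^(11.2/10) = 13.18
  Stage 2: F_2 = 10^(2.80/10) = 1.905, G_2 = 10^(21.8/10) = 151.4
  Stage 3: F_3 = 10^(6.55/10) = 4.519, G_3 = 10^(−5.92/10) = 0.2559
  Stage 4: F_4 = 10^(4.94/10) = 3.119, G_4 = 10^(−4.94/10) = 0.3206
Friis cascade:
  F = 1.294 + (1.905 − 1)/13.18 + (4.519 − 1)/1995 + (3.119 − 1)/510.5 = 1.369
NF = 10 log₁₀(1.369) = 1.36 dB

1.36 dB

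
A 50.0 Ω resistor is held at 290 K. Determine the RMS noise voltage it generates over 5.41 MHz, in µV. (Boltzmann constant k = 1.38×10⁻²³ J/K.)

2.08 µV

V_n = √(4kTRB)
4kTRB = 4 × 1.38×10⁻²³ × 290 × 5.00×10¹ × 5.41×10⁶ = 4.33×10⁻¹² V²
V_n = √(4.33×10⁻¹²) = 2.08×10⁻⁶ V = 2.08 µV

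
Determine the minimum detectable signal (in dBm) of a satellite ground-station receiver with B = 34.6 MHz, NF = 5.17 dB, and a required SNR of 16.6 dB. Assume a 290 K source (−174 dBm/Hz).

Sensitivity = −174 + 10 log₁₀(B) + NF + SNR_min
= −174 + 75.39 + 5.17 + 16.6
= −76.84 dBm → −76.8 dBm

−76.8 dBm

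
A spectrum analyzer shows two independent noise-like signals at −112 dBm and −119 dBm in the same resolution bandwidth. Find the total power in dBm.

Convert to linear, add, convert back:
P₁ = 6.31×10⁻¹⁵ W, P₂ = 1.26×10⁻¹⁵ W
P_tot = 7.57×10⁻¹⁵ W → 10 log₁₀(P_tot / 10⁻³) = −111.2 dBm

−111.2 dBm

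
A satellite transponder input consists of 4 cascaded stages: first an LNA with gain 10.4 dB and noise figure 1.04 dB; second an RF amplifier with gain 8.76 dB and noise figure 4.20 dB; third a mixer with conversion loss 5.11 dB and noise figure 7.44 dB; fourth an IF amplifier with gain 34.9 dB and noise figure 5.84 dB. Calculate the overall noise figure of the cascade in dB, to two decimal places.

Convert to linear (a loss of L dB is a gain of −L dB): F_i = 10^(NF_i/10), G_i = 10^(G_i,dB/10)
  Stage 1: F_1 = 10^(1.04/10) = 1.271, G_1 = 10^(10.4/10) = 10.96
  Stage 2: F_2 = 10^(4.20/10) = 2.630, G_2 = 10^(8.76/10) = 7.516
  Stage 3: F_3 = 10^(7.44/10) = 5.546, G_3 = 10^(−5.11/10) = 0.3083
  Stage 4: F_4 = 10^(5.84/10) = 3.837, G_4 = 10^(34.9/10) = 3090
Friis cascade:
  F = 1.271 + (2.630 − 1)/10.96 + (5.546 − 1)/82.41 + (3.837 − 1)/25.41 = 1.586
NF = 10 log₁₀(1.586) = 2.00 dB

2.00 dB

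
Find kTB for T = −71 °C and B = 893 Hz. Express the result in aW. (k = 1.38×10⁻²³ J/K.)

T = −71 °C + 273.15 = 202.15 K
P_n = kTB = 1.38×10⁻²³ × 202.15 × 8.93×10² = 2.49×10⁻¹⁸ W = 2.49 aW

2.49 aW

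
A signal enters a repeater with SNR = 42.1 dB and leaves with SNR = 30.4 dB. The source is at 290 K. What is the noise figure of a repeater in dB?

11.7 dB

NF (dB) = SNR_in(dB) − SNR_out(dB) when the source is at T₀
NF = 42.1 − 30.4 = 11.7 dB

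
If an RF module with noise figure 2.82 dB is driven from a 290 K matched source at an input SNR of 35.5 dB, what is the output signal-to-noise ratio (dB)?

32.68 dB

By definition F = SNR_in/SNR_out, so in dB: SNR_out = SNR_in − NF
SNR_out = 35.5 − 2.82 = 32.68 dB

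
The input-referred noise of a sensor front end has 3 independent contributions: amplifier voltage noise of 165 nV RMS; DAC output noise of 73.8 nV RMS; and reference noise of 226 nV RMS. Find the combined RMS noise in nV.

Uncorrelated sources add in power (mean-square): V_tot = √(ΣV_i²)
V_tot = √[(1.65×10⁻⁷)² + (7.38×10⁻⁸)² + (2.26×10⁻⁷)²] = 2.89×10⁻⁷ V = 289 nV

289 nV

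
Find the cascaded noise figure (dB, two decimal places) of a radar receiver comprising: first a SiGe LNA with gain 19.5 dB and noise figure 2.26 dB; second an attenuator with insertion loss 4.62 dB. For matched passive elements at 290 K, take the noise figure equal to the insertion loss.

2.31 dB

Convert to linear (a loss of L dB is a gain of −L dB): F_i = 10^(NF_i/10), G_i = 10^(G_i,dB/10)
  Stage 1: F_1 = 10^(2.26/10) = 1.683, G_1 = 10^(19.5/10) = 89.13
  Stage 2: F_2 = 10^(4.62/10) = 2.897, G_2 = 10^(−4.62/10) = 0.3451
Friis cascade:
  F = 1.683 + (2.897 − 1)/89.13 = 1.704
NF = 10 log₁₀(1.704) = 2.31 dB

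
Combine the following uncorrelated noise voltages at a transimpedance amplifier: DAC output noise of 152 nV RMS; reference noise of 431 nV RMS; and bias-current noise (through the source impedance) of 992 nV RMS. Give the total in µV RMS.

Uncorrelated sources add in power (mean-square): V_tot = √(ΣV_i²)
V_tot = √[(1.52×10⁻⁷)² + (4.31×10⁻⁷)² + (9.92×10⁻⁷)²] = 1.09×10⁻⁶ V = 1.09 µV

1.09 µV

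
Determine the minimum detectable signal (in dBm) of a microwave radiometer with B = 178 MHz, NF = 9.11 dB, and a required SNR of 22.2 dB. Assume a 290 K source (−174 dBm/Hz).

−60.2 dBm

Sensitivity = −174 + 10 log₁₀(B) + NF + SNR_min
= −174 + 82.5 + 9.11 + 22.2
= −60.19 dBm → −60.2 dBm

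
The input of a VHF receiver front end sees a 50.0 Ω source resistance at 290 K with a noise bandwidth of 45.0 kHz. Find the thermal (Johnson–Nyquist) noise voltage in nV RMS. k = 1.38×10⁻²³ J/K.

190 nV

V_n = √(4kTRB)
4kTRB = 4 × 1.38×10⁻²³ × 290 × 5.00×10¹ × 4.50×10⁴ = 3.60×10⁻¹⁴ V²
V_n = √(3.60×10⁻¹⁴) = 1.90×10⁻⁷ V = 190 nV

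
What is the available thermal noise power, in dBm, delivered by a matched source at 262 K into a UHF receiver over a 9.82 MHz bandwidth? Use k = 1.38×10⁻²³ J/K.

−104.5 dBm

P_n = kTB = 1.38×10⁻²³ × 262 × 9.82×10⁶ = 3.55×10⁻¹⁴ W
In dBm: 10 log₁₀(3.55×10⁻¹⁴ / 10⁻³) = −104.5 dBm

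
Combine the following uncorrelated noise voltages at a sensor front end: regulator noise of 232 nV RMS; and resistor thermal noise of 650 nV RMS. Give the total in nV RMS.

690 nV

Uncorrelated sources add in power (mean-square): V_tot = √(ΣV_i²)
V_tot = √[(2.32×10⁻⁷)² + (6.50×10⁻⁷)²] = 6.90×10⁻⁷ V = 690 nV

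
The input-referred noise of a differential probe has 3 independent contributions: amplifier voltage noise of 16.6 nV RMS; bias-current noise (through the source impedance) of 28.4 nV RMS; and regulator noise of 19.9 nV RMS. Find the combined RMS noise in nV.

Uncorrelated sources add in power (mean-square): V_tot = √(ΣV_i²)
V_tot = √[(1.66×10⁻⁸)² + (2.84×10⁻⁸)² + (1.99×10⁻⁸)²] = 3.84×10⁻⁸ V = 38.4 nV

38.4 nV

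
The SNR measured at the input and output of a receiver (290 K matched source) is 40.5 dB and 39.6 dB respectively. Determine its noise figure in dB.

NF (dB) = SNR_in(dB) − SNR_out(dB) when the source is at T₀
NF = 40.5 − 39.6 = 0.9 dB

0.9 dB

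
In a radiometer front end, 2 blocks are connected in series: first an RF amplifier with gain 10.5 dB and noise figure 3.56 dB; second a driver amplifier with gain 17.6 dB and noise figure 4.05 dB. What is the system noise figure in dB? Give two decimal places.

Convert to linear (a loss of L dB is a gain of −L dB): F_i = 10^(NF_i/10), G_i = 10^(G_i,dB/10)
  Stage 1: F_1 = 10^(3.56/10) = 2.270, G_1 = 10^(10.5/10) = 11.22
  Stage 2: F_2 = 10^(4.05/10) = 2.541, G_2 = 10^(17.6/10) = 57.54
Friis cascade:
  F = 2.270 + (2.541 − 1)/11.22 = 2.407
NF = 10 log₁₀(2.407) = 3.82 dB

3.82 dB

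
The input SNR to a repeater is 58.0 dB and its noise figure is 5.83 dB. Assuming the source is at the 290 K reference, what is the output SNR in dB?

52.17 dB

By definition F = SNR_in/SNR_out, so in dB: SNR_out = SNR_in − NF
SNR_out = 58.0 − 5.83 = 52.17 dB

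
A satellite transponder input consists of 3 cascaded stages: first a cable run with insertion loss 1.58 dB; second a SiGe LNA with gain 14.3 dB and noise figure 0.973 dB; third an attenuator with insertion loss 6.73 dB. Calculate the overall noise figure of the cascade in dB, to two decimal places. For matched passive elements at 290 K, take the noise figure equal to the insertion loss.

Convert to linear (a loss of L dB is a gain of −L dB): F_i = 10^(NF_i/10), G_i = 10^(G_i,dB/10)
  Stage 1: F_1 = 10^(1.58/10) = 1.439, G_1 = 10^(−1.58/10) = 0.6950
  Stage 2: F_2 = 10^(0.973/10) = 1.251, G_2 = 10^(14.3/10) = 26.92
  Stage 3: F_3 = 10^(6.73/10) = 4.710, G_3 = 10^(−6.73/10) = 0.2123
Friis cascade:
  F = 1.439 + (1.251 − 1)/0.6950 + (4.710 − 1)/18.71 = 1.998
NF = 10 log₁₀(1.998) = 3.01 dB

3.01 dB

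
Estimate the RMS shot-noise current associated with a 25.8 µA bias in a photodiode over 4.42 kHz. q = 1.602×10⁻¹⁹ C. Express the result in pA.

191 pA

I_n = √(2qI·B)
2qI·B = 2 × 1.602×10⁻¹⁹ × 2.58×10⁻⁵ × 4.42×10³ = 3.65×10⁻²⁰ A²
I_n = √(3.65×10⁻²⁰) = 1.91×10⁻¹⁰ A = 191 pA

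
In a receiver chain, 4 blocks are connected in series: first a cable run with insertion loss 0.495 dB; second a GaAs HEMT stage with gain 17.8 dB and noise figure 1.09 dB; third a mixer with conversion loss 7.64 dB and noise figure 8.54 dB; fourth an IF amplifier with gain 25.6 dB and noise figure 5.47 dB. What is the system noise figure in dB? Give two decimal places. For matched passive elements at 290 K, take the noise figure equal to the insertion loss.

Convert to linear (a loss of L dB is a gain of −L dB): F_i = 10^(NF_i/10), G_i = 10^(G_i,dB/10)
  Stage 1: F_1 = 10^(0.495/10) = 1.121, G_1 = 10^(−0.495/10) = 0.8923
  Stage 2: F_2 = 10^(1.09/10) = 1.285, G_2 = 10^(17.8/10) = 60.26
  Stage 3: F_3 = 10^(8.54/10) = 7.145, G_3 = 10^(−7.64/10) = 0.1722
  Stage 4: F_4 = 10^(5.47/10) = 3.524, G_4 = 10^(25.6/10) = 363.1
Friis cascade:
  F = 1.121 + (1.285 − 1)/0.8923 + (7.145 − 1)/53.77 + (3.524 − 1)/9.258 = 1.827
NF = 10 log₁₀(1.827) = 2.62 dB

2.62 dB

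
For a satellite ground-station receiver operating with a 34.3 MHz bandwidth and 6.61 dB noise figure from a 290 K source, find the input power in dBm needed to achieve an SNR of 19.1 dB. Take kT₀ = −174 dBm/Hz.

−72.9 dBm

Sensitivity = −174 + 10 log₁₀(B) + NF + SNR_min
= −174 + 75.35 + 6.61 + 19.1
= −72.94 dBm → −72.9 dBm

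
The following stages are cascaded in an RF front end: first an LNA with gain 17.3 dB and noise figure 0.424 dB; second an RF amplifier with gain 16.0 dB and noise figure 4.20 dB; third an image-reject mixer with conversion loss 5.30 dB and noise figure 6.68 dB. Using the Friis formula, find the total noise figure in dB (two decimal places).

0.55 dB

Convert to linear (a loss of L dB is a gain of −L dB): F_i = 10^(NF_i/10), G_i = 10^(G_i,dB/10)
  Stage 1: F_1 = 10^(0.424/10) = 1.103, G_1 = 10^(17.3/10) = 53.70
  Stage 2: F_2 = 10^(4.20/10) = 2.630, G_2 = 10^(16.0/10) = 39.81
  Stage 3: F_3 = 10^(6.68/10) = 4.656, G_3 = 10^(−5.30/10) = 0.2951
Friis cascade:
  F = 1.103 + (2.630 − 1)/53.70 + (4.656 − 1)/2138 = 1.135
NF = 10 log₁₀(1.135) = 0.55 dB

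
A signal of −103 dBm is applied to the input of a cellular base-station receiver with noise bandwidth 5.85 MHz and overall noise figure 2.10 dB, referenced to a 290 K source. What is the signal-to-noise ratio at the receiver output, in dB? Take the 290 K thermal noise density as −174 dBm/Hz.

Noise floor: N = −174 + 10 log₁₀(B) + NF
10 log₁₀(5.85×10⁶) = 67.67 dB
N = −174 + 67.67 + 2.10 = −104.23 dBm
SNR = P_sig − N = −103 − (−104.23) = 1.23 dB → 1.2 dB

1.2 dB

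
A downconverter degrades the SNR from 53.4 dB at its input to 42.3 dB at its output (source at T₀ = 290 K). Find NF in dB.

11.1 dB

NF (dB) = SNR_in(dB) − SNR_out(dB) when the source is at T₀
NF = 53.4 − 42.3 = 11.1 dB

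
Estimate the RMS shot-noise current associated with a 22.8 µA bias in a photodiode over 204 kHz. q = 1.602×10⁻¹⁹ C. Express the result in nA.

I_n = √(2qI·B)
2qI·B = 2 × 1.602×10⁻¹⁹ × 2.28×10⁻⁵ × 2.04×10⁵ = 1.49×10⁻¹⁸ A²
I_n = √(1.49×10⁻¹⁸) = 1.22×10⁻⁹ A = 1.22 nA

1.22 nA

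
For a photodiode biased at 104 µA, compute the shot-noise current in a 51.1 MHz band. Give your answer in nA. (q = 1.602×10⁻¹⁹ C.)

41.3 nA

I_n = √(2qI·B)
2qI·B = 2 × 1.602×10⁻¹⁹ × 1.04×10⁻⁴ × 5.11×10⁷ = 1.70×10⁻¹⁵ A²
I_n = √(1.70×10⁻¹⁵) = 4.13×10⁻⁸ A = 41.3 nA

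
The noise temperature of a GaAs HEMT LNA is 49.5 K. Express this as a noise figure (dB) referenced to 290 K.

F = 1 + T_e/T₀ = 1 + 49.5/290 = 1.17069
NF = 10 log₁₀(1.17069) = 0.684 dB

0.684 dB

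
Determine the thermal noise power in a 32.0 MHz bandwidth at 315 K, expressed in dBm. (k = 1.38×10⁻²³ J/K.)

−98.6 dBm

P_n = kTB = 1.38×10⁻²³ × 315 × 3.20×10⁷ = 1.39×10⁻¹³ W
In dBm: 10 log₁₀(1.39×10⁻¹³ / 10⁻³) = −98.6 dBm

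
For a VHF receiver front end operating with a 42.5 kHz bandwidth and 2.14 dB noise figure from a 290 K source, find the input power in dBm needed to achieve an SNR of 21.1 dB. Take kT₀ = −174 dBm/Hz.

−104.5 dBm

Sensitivity = −174 + 10 log₁₀(B) + NF + SNR_min
= −174 + 46.28 + 2.14 + 21.1
= −104.48 dBm → −104.5 dBm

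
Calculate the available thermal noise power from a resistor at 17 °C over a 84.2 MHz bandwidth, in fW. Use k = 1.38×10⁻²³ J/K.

T = 17 °C + 273.15 = 290.15 K
P_n = kTB = 1.38×10⁻²³ × 290.15 × 8.42×10⁷ = 3.37×10⁻¹³ W = 337 fW

337 fW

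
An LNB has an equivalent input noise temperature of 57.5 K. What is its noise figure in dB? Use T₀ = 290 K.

0.786 dB

F = 1 + T_e/T₀ = 1 + 57.5/290 = 1.19828
NF = 10 log₁₀(1.19828) = 0.786 dB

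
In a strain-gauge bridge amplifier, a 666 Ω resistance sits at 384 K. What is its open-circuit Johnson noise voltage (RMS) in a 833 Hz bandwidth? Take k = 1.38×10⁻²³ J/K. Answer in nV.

V_n = √(4kTRB)
4kTRB = 4 × 1.38×10⁻²³ × 384 × 6.66×10² × 8.33×10² = 1.18×10⁻¹⁴ V²
V_n = √(1.18×10⁻¹⁴) = 1.08×10⁻⁷ V = 108 nV

108 nV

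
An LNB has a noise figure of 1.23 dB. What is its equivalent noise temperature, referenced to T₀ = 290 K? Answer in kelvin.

F = 10^(1.23/10) = 1.32739
T_e = (F − 1)·T₀ = (1.32739 − 1) × 290 = 94.9 K

94.9 K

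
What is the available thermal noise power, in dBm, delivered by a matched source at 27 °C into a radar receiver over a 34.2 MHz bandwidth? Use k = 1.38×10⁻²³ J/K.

T = 27 °C + 273.15 = 300.15 K
P_n = kTB = 1.38×10⁻²³ × 300.15 × 3.42×10⁷ = 1.42×10⁻¹³ W
In dBm: 10 log₁₀(1.42×10⁻¹³ / 10⁻³) = −98.5 dBm

−98.5 dBm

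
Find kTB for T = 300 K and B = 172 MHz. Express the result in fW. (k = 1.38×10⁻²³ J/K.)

P_n = kTB = 1.38×10⁻²³ × 300 × 1.72×10⁸ = 7.12×10⁻¹³ W = 712 fW

712 fW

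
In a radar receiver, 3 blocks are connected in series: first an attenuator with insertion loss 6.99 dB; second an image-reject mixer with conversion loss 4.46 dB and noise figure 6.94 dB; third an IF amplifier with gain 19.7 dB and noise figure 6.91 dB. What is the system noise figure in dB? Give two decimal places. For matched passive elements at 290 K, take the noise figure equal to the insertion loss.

18.99 dB

Convert to linear (a loss of L dB is a gain of −L dB): F_i = 10^(NF_i/10), G_i = 10^(G_i,dB/10)
  Stage 1: F_1 = 10^(6.99/10) = 5.000, G_1 = 10^(−6.99/10) = 0.2000
  Stage 2: F_2 = 10^(6.94/10) = 4.943, G_2 = 10^(−4.46/10) = 0.3581
  Stage 3: F_3 = 10^(6.91/10) = 4.909, G_3 = 10^(19.7/10) = 93.33
Friis cascade:
  F = 5.000 + (4.943 − 1)/0.2000 + (4.909 − 1)/0.07161 = 79.30
NF = 10 log₁₀(79.30) = 18.99 dB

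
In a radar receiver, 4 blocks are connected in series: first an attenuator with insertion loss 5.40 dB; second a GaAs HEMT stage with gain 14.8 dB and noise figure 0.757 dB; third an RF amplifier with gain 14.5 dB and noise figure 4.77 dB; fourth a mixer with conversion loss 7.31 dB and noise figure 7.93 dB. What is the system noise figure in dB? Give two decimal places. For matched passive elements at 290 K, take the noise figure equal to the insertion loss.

Convert to linear (a loss of L dB is a gain of −L dB): F_i = 10^(NF_i/10), G_i = 10^(G_i,dB/10)
  Stage 1: F_1 = 10^(5.40/10) = 3.467, G_1 = 10^(−5.40/10) = 0.2884
  Stage 2: F_2 = 10^(0.757/10) = 1.190, G_2 = 10^(14.8/10) = 30.20
  Stage 3: F_3 = 10^(4.77/10) = 2.999, G_3 = 10^(14.5/10) = 28.18
  Stage 4: F_4 = 10^(7.93/10) = 6.209, G_4 = 10^(−7.31/10) = 0.1858
Friis cascade:
  F = 3.467 + (1.190 − 1)/0.2884 + (2.999 − 1)/8.710 + (6.209 − 1)/245.5 = 4.378
NF = 10 log₁₀(4.378) = 6.41 dB

6.41 dB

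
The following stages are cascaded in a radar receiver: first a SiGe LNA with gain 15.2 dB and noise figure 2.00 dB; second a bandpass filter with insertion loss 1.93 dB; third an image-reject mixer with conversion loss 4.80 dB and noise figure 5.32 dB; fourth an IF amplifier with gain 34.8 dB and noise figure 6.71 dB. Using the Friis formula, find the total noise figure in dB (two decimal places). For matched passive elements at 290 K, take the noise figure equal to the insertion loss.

Convert to linear (a loss of L dB is a gain of −L dB): F_i = 10^(NF_i/10), G_i = 10^(G_i,dB/10)
  Stage 1: F_1 = 10^(2.00/10) = 1.585, G_1 = 10^(15.2/10) = 33.11
  Stage 2: F_2 = 10^(1.93/10) = 1.560, G_2 = 10^(−1.93/10) = 0.6412
  Stage 3: F_3 = 10^(5.32/10) = 3.404, G_3 = 10^(−4.80/10) = 0.3311
  Stage 4: F_4 = 10^(6.71/10) = 4.688, G_4 = 10^(34.8/10) = 3020
Friis cascade:
  F = 1.585 + (1.560 − 1)/33.11 + (3.404 − 1)/21.23 + (4.688 − 1)/7.031 = 2.240
NF = 10 log₁₀(2.240) = 3.50 dB

3.50 dB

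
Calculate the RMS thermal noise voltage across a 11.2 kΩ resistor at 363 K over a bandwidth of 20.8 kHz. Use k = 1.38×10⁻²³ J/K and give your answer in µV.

V_n = √(4kTRB)
4kTRB = 4 × 1.38×10⁻²³ × 363 × 1.12×10⁴ × 2.08×10⁴ = 4.67×10⁻¹² V²
V_n = √(4.67×10⁻¹²) = 2.16×10⁻⁶ V = 2.16 µV

2.16 µV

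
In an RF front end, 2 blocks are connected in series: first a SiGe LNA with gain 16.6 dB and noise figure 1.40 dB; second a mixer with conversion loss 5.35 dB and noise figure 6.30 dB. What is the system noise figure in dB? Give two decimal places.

1.62 dB

Convert to linear (a loss of L dB is a gain of −L dB): F_i = 10^(NF_i/10), G_i = 10^(G_i,dB/10)
  Stage 1: F_1 = 10^(1.40/10) = 1.380, G_1 = 10^(16.6/10) = 45.71
  Stage 2: F_2 = 10^(6.30/10) = 4.266, G_2 = 10^(−5.35/10) = 0.2917
Friis cascade:
  F = 1.380 + (4.266 − 1)/45.71 = 1.452
NF = 10 log₁₀(1.452) = 1.62 dB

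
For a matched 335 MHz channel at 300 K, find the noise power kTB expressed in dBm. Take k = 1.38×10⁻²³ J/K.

P_n = kTB = 1.38×10⁻²³ × 300 × 3.35×10⁸ = 1.39×10⁻¹² W
In dBm: 10 log₁₀(1.39×10⁻¹² / 10⁻³) = −88.6 dBm

−88.6 dBm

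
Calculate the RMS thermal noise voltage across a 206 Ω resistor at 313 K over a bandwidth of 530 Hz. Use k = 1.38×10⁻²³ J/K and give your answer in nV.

V_n = √(4kTRB)
4kTRB = 4 × 1.38×10⁻²³ × 313 × 2.06×10² × 5.30×10² = 1.89×10⁻¹⁵ V²
V_n = √(1.89×10⁻¹⁵) = 4.34×10⁻⁸ V = 43.4 nV

43.4 nV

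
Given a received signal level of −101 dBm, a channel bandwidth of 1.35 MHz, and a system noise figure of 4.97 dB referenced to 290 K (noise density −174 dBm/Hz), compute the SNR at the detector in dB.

Noise floor: N = −174 + 10 log₁₀(B) + NF
10 log₁₀(1.35×10⁶) = 61.3 dB
N = −174 + 61.3 + 4.97 = −107.73 dBm
SNR = P_sig − N = −101 − (−107.73) = 6.73 dB → 6.7 dB

6.7 dB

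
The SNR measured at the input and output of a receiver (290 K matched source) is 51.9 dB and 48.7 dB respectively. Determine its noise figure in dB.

NF (dB) = SNR_in(dB) − SNR_out(dB) when the source is at T₀
NF = 51.9 − 48.7 = 3.2 dB

3.2 dB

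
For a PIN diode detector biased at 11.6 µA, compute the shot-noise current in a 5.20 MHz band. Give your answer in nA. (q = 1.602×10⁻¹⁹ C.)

4.40 nA

I_n = √(2qI·B)
2qI·B = 2 × 1.602×10⁻¹⁹ × 1.16×10⁻⁵ × 5.20×10⁶ = 1.93×10⁻¹⁷ A²
I_n = √(1.93×10⁻¹⁷) = 4.40×10⁻⁹ A = 4.40 nA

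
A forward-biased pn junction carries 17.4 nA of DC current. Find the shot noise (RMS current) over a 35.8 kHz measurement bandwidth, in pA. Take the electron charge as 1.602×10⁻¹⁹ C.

14.1 pA

I_n = √(2qI·B)
2qI·B = 2 × 1.602×10⁻¹⁹ × 1.74×10⁻⁸ × 3.58×10⁴ = 2.00×10⁻²² A²
I_n = √(2.00×10⁻²²) = 1.41×10⁻¹¹ A = 14.1 pA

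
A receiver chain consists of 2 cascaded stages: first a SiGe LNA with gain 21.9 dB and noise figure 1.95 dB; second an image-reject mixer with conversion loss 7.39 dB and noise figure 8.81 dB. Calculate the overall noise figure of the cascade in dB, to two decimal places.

Convert to linear (a loss of L dB is a gain of −L dB): F_i = 10^(NF_i/10), G_i = 10^(G_i,dB/10)
  Stage 1: F_1 = 10^(1.95/10) = 1.567, G_1 = 10^(21.9/10) = 154.9
  Stage 2: F_2 = 10^(8.81/10) = 7.603, G_2 = 10^(−7.39/10) = 0.1824
Friis cascade:
  F = 1.567 + (7.603 − 1)/154.9 = 1.609
NF = 10 log₁₀(1.609) = 2.07 dB

2.07 dB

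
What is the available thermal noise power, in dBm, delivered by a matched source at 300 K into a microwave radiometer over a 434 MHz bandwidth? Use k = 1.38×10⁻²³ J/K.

P_n = kTB = 1.38×10⁻²³ × 300 × 4.34×10⁸ = 1.80×10⁻¹² W
In dBm: 10 log₁₀(1.80×10⁻¹² / 10⁻³) = −87.5 dBm

−87.5 dBm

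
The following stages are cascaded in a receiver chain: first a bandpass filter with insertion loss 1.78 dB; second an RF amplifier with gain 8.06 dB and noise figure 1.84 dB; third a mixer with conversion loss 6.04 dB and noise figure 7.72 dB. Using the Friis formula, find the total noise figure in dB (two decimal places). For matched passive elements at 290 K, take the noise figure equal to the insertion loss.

5.39 dB

Convert to linear (a loss of L dB is a gain of −L dB): F_i = 10^(NF_i/10), G_i = 10^(G_i,dB/10)
  Stage 1: F_1 = 10^(1.78/10) = 1.507, G_1 = 10^(−1.78/10) = 0.6637
  Stage 2: F_2 = 10^(1.84/10) = 1.528, G_2 = 10^(8.06/10) = 6.397
  Stage 3: F_3 = 10^(7.72/10) = 5.916, G_3 = 10^(−6.04/10) = 0.2489
Friis cascade:
  F = 1.507 + (1.528 − 1)/0.6637 + (5.916 − 1)/4.246 = 3.459
NF = 10 log₁₀(3.459) = 5.39 dB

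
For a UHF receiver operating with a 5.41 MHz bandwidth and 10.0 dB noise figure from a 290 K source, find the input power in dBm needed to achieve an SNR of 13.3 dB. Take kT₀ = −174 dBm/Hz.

−83.4 dBm

Sensitivity = −174 + 10 log₁₀(B) + NF + SNR_min
= −174 + 67.33 + 10.0 + 13.3
= −83.37 dBm → −83.4 dBm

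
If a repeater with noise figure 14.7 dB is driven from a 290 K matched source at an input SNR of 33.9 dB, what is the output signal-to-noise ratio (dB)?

By definition F = SNR_in/SNR_out, so in dB: SNR_out = SNR_in − NF
SNR_out = 33.9 − 14.7 = 19.2 dB

19.2 dB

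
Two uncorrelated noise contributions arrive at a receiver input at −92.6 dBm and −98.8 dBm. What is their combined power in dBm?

−91.7 dBm

Convert to linear, add, convert back:
P₁ = 5.50×10⁻¹³ W, P₂ = 1.32×10⁻¹³ W
P_tot = 6.81×10⁻¹³ W → 10 log₁₀(P_tot / 10⁻³) = −91.7 dBm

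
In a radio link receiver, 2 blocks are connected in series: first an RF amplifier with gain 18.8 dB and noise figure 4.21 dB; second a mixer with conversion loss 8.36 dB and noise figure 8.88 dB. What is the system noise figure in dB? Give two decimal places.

4.35 dB

Convert to linear (a loss of L dB is a gain of −L dB): F_i = 10^(NF_i/10), G_i = 10^(G_i,dB/10)
  Stage 1: F_1 = 10^(4.21/10) = 2.636, G_1 = 10^(18.8/10) = 75.86
  Stage 2: F_2 = 10^(8.88/10) = 7.727, G_2 = 10^(−8.36/10) = 0.1459
Friis cascade:
  F = 2.636 + (7.727 − 1)/75.86 = 2.725
NF = 10 log₁₀(2.725) = 4.35 dB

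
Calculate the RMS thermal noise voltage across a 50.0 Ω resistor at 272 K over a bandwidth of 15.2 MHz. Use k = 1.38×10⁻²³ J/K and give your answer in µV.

V_n = √(4kTRB)
4kTRB = 4 × 1.38×10⁻²³ × 272 × 5.00×10¹ × 1.52×10⁷ = 1.14×10⁻¹¹ V²
V_n = √(1.14×10⁻¹¹) = 3.38×10⁻⁶ V = 3.38 µV

3.38 µV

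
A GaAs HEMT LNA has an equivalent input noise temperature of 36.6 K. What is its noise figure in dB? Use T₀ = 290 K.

0.516 dB

F = 1 + T_e/T₀ = 1 + 36.6/290 = 1.12621
NF = 10 log₁₀(1.12621) = 0.516 dB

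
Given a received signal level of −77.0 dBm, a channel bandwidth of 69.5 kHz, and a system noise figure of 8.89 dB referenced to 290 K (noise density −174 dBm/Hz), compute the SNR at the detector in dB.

Noise floor: N = −174 + 10 log₁₀(B) + NF
10 log₁₀(6.95×10⁴) = 48.42 dB
N = −174 + 48.42 + 8.89 = −116.69 dBm
SNR = P_sig − N = −77.0 − (−116.69) = 39.69 dB → 39.7 dB

39.7 dB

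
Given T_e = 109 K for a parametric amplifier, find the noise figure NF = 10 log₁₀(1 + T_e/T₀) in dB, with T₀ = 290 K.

1.39 dB

F = 1 + T_e/T₀ = 1 + 109/290 = 1.37586
NF = 10 log₁₀(1.37586) = 1.39 dB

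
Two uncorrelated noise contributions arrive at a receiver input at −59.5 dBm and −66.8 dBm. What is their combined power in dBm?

Convert to linear, add, convert back:
P₁ = 1.12×10⁻⁹ W, P₂ = 2.09×10⁻¹⁰ W
P_tot = 1.33×10⁻⁹ W → 10 log₁₀(P_tot / 10⁻³) = −58.8 dBm

−58.8 dBm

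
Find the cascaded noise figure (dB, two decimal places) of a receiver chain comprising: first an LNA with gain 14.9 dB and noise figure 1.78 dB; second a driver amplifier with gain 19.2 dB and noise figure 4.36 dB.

Convert to linear (a loss of L dB is a gain of −L dB): F_i = 10^(NF_i/10), G_i = 10^(G_i,dB/10)
  Stage 1: F_1 = 10^(1.78/10) = 1.507, G_1 = 10^(14.9/10) = 30.90
  Stage 2: F_2 = 10^(4.36/10) = 2.729, G_2 = 10^(19.2/10) = 83.18
Friis cascade:
  F = 1.507 + (2.729 − 1)/30.90 = 1.563
NF = 10 log₁₀(1.563) = 1.94 dB

1.94 dB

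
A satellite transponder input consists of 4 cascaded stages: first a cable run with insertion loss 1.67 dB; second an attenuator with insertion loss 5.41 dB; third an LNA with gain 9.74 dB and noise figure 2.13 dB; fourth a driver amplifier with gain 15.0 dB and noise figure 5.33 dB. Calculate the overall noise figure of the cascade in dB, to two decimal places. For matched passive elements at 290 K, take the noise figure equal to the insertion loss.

Convert to linear (a loss of L dB is a gain of −L dB): F_i = 10^(NF_i/10), G_i = 10^(G_i,dB/10)
  Stage 1: F_1 = 10^(1.67/10) = 1.469, G_1 = 10^(−1.67/10) = 0.6808
  Stage 2: F_2 = 10^(5.41/10) = 3.475, G_2 = 10^(−5.41/10) = 0.2877
  Stage 3: F_3 = 10^(2.13/10) = 1.633, G_3 = 10^(9.74/10) = 9.419
  Stage 4: F_4 = 10^(5.33/10) = 3.412, G_4 = 10^(15.0/10) = 31.62
Friis cascade:
  F = 1.469 + (3.475 − 1)/0.6808 + (1.633 − 1)/0.1959 + (3.412 − 1)/1.845 = 9.644
NF = 10 log₁₀(9.644) = 9.84 dB

9.84 dB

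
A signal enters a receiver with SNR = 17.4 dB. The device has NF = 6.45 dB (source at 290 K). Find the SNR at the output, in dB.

By definition F = SNR_in/SNR_out, so in dB: SNR_out = SNR_in − NF
SNR_out = 17.4 − 6.45 = 10.95 dB

10.95 dB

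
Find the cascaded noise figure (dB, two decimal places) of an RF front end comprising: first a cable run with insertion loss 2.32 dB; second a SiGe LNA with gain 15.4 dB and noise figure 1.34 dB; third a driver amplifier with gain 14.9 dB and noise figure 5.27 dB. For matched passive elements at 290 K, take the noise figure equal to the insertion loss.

3.87 dB

Convert to linear (a loss of L dB is a gain of −L dB): F_i = 10^(NF_i/10), G_i = 10^(G_i,dB/10)
  Stage 1: F_1 = 10^(2.32/10) = 1.706, G_1 = 10^(−2.32/10) = 0.5861
  Stage 2: F_2 = 10^(1.34/10) = 1.361, G_2 = 10^(15.4/10) = 34.67
  Stage 3: F_3 = 10^(5.27/10) = 3.365, G_3 = 10^(14.9/10) = 30.90
Friis cascade:
  F = 1.706 + (1.361 − 1)/0.5861 + (3.365 − 1)/20.32 = 2.439
NF = 10 log₁₀(2.439) = 3.87 dB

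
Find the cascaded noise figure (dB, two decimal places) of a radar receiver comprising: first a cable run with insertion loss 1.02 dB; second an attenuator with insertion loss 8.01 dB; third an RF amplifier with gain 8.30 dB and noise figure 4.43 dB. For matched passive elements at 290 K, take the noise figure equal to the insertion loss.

13.46 dB

Convert to linear (a loss of L dB is a gain of −L dB): F_i = 10^(NF_i/10), G_i = 10^(G_i,dB/10)
  Stage 1: F_1 = 10^(1.02/10) = 1.265, G_1 = 10^(−1.02/10) = 0.7907
  Stage 2: F_2 = 10^(8.01/10) = 6.324, G_2 = 10^(−8.01/10) = 0.1581
  Stage 3: F_3 = 10^(4.43/10) = 2.773, G_3 = 10^(8.30/10) = 6.761
Friis cascade:
  F = 1.265 + (6.324 − 1)/0.7907 + (2.773 − 1)/0.1250 = 22.18
NF = 10 log₁₀(22.18) = 13.46 dB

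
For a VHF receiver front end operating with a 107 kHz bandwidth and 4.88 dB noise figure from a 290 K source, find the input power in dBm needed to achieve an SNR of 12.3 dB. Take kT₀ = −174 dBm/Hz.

Sensitivity = −174 + 10 log₁₀(B) + NF + SNR_min
= −174 + 50.29 + 4.88 + 12.3
= −106.53 dBm → −106.5 dBm

−106.5 dBm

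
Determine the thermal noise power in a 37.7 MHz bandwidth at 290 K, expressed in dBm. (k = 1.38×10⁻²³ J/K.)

P_n = kTB = 1.38×10⁻²³ × 290 × 3.77×10⁷ = 1.51×10⁻¹³ W
In dBm: 10 log₁₀(1.51×10⁻¹³ / 10⁻³) = −98.2 dBm

−98.2 dBm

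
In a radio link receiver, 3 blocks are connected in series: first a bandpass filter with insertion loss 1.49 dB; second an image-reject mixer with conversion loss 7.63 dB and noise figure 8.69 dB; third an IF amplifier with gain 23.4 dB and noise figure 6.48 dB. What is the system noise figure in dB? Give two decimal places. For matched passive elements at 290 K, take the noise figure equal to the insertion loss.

15.86 dB

Convert to linear (a loss of L dB is a gain of −L dB): F_i = 10^(NF_i/10), G_i = 10^(G_i,dB/10)
  Stage 1: F_1 = 10^(1.49/10) = 1.409, G_1 = 10^(−1.49/10) = 0.7096
  Stage 2: F_2 = 10^(8.69/10) = 7.396, G_2 = 10^(−7.63/10) = 0.1726
  Stage 3: F_3 = 10^(6.48/10) = 4.446, G_3 = 10^(23.4/10) = 218.8
Friis cascade:
  F = 1.409 + (7.396 − 1)/0.7096 + (4.446 − 1)/0.1225 = 38.57
NF = 10 log₁₀(38.57) = 15.86 dB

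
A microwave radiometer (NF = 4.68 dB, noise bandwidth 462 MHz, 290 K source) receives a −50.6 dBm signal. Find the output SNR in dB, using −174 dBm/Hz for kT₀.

32.1 dB

Noise floor: N = −174 + 10 log₁₀(B) + NF
10 log₁₀(4.62×10⁸) = 86.65 dB
N = −174 + 86.65 + 4.68 = −82.67 dBm
SNR = P_sig − N = −50.6 − (−82.67) = 32.07 dB → 32.1 dB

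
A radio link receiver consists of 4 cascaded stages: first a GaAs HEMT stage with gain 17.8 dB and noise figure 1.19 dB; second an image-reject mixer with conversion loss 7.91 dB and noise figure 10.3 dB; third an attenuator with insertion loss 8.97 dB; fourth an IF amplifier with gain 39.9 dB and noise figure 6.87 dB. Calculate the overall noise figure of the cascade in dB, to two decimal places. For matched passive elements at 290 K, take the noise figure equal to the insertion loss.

7.25 dB

Convert to linear (a loss of L dB is a gain of −L dB): F_i = 10^(NF_i/10), G_i = 10^(G_i,dB/10)
  Stage 1: F_1 = 10^(1.19/10) = 1.315, G_1 = 10^(17.8/10) = 60.26
  Stage 2: F_2 = 10^(10.3/10) = 10.72, G_2 = 10^(−7.91/10) = 0.1618
  Stage 3: F_3 = 10^(8.97/10) = 7.889, G_3 = 10^(−8.97/10) = 0.1268
  Stage 4: F_4 = 10^(6.87/10) = 4.864, G_4 = 10^(39.9/10) = 9772
Friis cascade:
  F = 1.315 + (10.72 − 1)/60.26 + (7.889 − 1)/9.750 + (4.864 − 1)/1.236 = 5.309
NF = 10 log₁₀(5.309) = 7.25 dB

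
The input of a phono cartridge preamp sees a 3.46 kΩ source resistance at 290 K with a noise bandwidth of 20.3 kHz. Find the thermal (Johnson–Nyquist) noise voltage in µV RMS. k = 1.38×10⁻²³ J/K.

1.06 µV

V_n = √(4kTRB)
4kTRB = 4 × 1.38×10⁻²³ × 290 × 3.46×10³ × 2.03×10⁴ = 1.12×10⁻¹² V²
V_n = √(1.12×10⁻¹²) = 1.06×10⁻⁶ V = 1.06 µV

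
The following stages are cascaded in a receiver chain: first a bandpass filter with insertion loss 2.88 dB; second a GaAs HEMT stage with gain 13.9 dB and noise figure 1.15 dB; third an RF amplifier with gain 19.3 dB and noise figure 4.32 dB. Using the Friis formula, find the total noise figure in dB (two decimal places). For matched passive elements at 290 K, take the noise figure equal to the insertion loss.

Convert to linear (a loss of L dB is a gain of −L dB): F_i = 10^(NF_i/10), G_i = 10^(G_i,dB/10)
  Stage 1: F_1 = 10^(2.88/10) = 1.941, G_1 = 10^(−2.88/10) = 0.5152
  Stage 2: F_2 = 10^(1.15/10) = 1.303, G_2 = 10^(13.9/10) = 24.55
  Stage 3: F_3 = 10^(4.32/10) = 2.704, G_3 = 10^(19.3/10) = 85.11
Friis cascade:
  F = 1.941 + (1.303 − 1)/0.5152 + (2.704 − 1)/12.65 = 2.664
NF = 10 log₁₀(2.664) = 4.26 dB

4.26 dB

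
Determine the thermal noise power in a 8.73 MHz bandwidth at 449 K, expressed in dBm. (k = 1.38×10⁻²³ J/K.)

−102.7 dBm

P_n = kTB = 1.38×10⁻²³ × 449 × 8.73×10⁶ = 5.41×10⁻¹⁴ W
In dBm: 10 log₁₀(5.41×10⁻¹⁴ / 10⁻³) = −102.7 dBm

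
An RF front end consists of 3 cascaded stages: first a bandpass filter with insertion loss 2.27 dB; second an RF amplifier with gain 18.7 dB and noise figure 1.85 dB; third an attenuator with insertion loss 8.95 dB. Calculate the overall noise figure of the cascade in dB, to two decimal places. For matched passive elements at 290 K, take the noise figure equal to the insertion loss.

4.37 dB

Convert to linear (a loss of L dB is a gain of −L dB): F_i = 10^(NF_i/10), G_i = 10^(G_i,dB/10)
  Stage 1: F_1 = 10^(2.27/10) = 1.687, G_1 = 10^(−2.27/10) = 0.5929
  Stage 2: F_2 = 10^(1.85/10) = 1.531, G_2 = 10^(18.7/10) = 74.13
  Stage 3: F_3 = 10^(8.95/10) = 7.852, G_3 = 10^(−8.95/10) = 0.1274
Friis cascade:
  F = 1.687 + (1.531 − 1)/0.5929 + (7.852 − 1)/43.95 = 2.738
NF = 10 log₁₀(2.738) = 4.37 dB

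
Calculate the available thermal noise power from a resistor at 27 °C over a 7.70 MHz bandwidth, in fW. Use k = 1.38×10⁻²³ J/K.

T = 27 °C + 273.15 = 300.15 K
P_n = kTB = 1.38×10⁻²³ × 300.15 × 7.70×10⁶ = 3.19×10⁻¹⁴ W = 31.9 fW

31.9 fW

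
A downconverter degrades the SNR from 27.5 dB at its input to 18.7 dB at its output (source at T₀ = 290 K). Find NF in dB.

8.8 dB

NF (dB) = SNR_in(dB) − SNR_out(dB) when the source is at T₀
NF = 27.5 − 18.7 = 8.8 dB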